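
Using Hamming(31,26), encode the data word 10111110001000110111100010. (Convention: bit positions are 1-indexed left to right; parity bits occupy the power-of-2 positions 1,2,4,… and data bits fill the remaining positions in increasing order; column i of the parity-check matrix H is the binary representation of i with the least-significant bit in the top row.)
Codeword c = d · G (mod 2), d = 10111110001000110111100010:
  c[0] = d·G[:,0] = (10111110001000110111100010)·(11011010101101010101010101) mod 2 = 1+0+0+1+1+0+1+0+0+0+1+0+0+0+0+1+0+1+0+1+0+0+0+0+0+0 mod 2 = 0
  c[1] = d·G[:,1] = (10111110001000110111100010)·(10110110011011001100110011) mod 2 = 1+0+1+1+0+1+1+0+0+0+1+0+0+0+0+0+0+1+0+0+1+0+0+0+1+0 mod 2 = 1
  c[2] = d·G[:,2] = (10111110001000110111100010)·(10000000000000000000000000) mod 2 = 1+0+0+0+0+0+0+0+0+0+0+0+0+0+0+0+0+0+0+0+0+0+0+0+0+0 mod 2 = 1
  c[3] = d·G[:,3] = (10111110001000110111100010)·(01110001111000111100001111) mod 2 = 0+0+1+1+0+0+0+0+0+0+1+0+0+0+1+1+0+1+0+0+0+0+0+0+1+0 mod 2 = 1
  c[4] = d·G[:,4] = (10111110001000110111100010)·(01000000000000000000000000) mod 2 = 0+0+0+0+0+0+0+0+0+0+0+0+0+0+0+0+0+0+0+0+0+0+0+0+0+0 mod 2 = 0
  c[5] = d·G[:,5] = (10111110001000110111100010)·(00100000000000000000000000) mod 2 = 0+0+1+0+0+0+0+0+0+0+0+0+0+0+0+0+0+0+0+0+0+0+0+0+0+0 mod 2 = 1
  c[6] = d·G[:,6] = (10111110001000110111100010)·(00010000000000000000000000) mod 2 = 0+0+0+1+0+0+0+0+0+0+0+0+0+0+0+0+0+0+0+0+0+0+0+0+0+0 mod 2 = 1
  c[7] = d·G[:,7] = (10111110001000110111100010)·(00001111111000000011111111) mod 2 = 0+0+0+0+1+1+1+0+0+0+1+0+0+0+0+0+0+0+1+1+1+0+0+0+1+0 mod 2 = 0
  c[8] = d·G[:,8] = (10111110001000110111100010)·(00001000000000000000000000) mod 2 = 0+0+0+0+1+0+0+0+0+0+0+0+0+0+0+0+0+0+0+0+0+0+0+0+0+0 mod 2 = 1
  c[9] = d·G[:,9] = (10111110001000110111100010)·(00000100000000000000000000) mod 2 = 0+0+0+0+0+1+0+0+0+0+0+0+0+0+0+0+0+0+0+0+0+0+0+0+0+0 mod 2 = 1
  c[10] = d·G[:,10] = (10111110001000110111100010)·(00000010000000000000000000) mod 2 = 0+0+0+0+0+0+1+0+0+0+0+0+0+0+0+0+0+0+0+0+0+0+0+0+0+0 mod 2 = 1
  c[11] = d·G[:,11] = (10111110001000110111100010)·(00000001000000000000000000) mod 2 = 0+0+0+0+0+0+0+0+0+0+0+0+0+0+0+0+0+0+0+0+0+0+0+0+0+0 mod 2 = 0
  c[12] = d·G[:,12] = (10111110001000110111100010)·(00000000100000000000000000) mod 2 = 0+0+0+0+0+0+0+0+0+0+0+0+0+0+0+0+0+0+0+0+0+0+0+0+0+0 mod 2 = 0
  c[13] = d·G[:,13] = (10111110001000110111100010)·(00000000010000000000000000) mod 2 = 0+0+0+0+0+0+0+0+0+0+0+0+0+0+0+0+0+0+0+0+0+0+0+0+0+0 mod 2 = 0
  c[14] = d·G[:,14] = (10111110001000110111100010)·(00000000001000000000000000) mod 2 = 0+0+0+0+0+0+0+0+0+0+1+0+0+0+0+0+0+0+0+0+0+0+0+0+0+0 mod 2 = 1
  c[15] = d·G[:,15] = (10111110001000110111100010)·(00000000000111111111111111) mod 2 = 0+0+0+0+0+0+0+0+0+0+0+0+0+0+1+1+0+1+1+1+1+0+0+0+1+0 mod 2 = 1
  c[16] = d·G[:,16] = (10111110001000110111100010)·(00000000000100000000000000) mod 2 = 0+0+0+0+0+0+0+0+0+0+0+0+0+0+0+0+0+0+0+0+0+0+0+0+0+0 mod 2 = 0
  c[17] = d·G[:,17] = (10111110001000110111100010)·(00000000000010000000000000) mod 2 = 0+0+0+0+0+0+0+0+0+0+0+0+0+0+0+0+0+0+0+0+0+0+0+0+0+0 mod 2 = 0
  c[18] = d·G[:,18] = (10111110001000110111100010)·(00000000000001000000000000) mod 2 = 0+0+0+0+0+0+0+0+0+0+0+0+0+0+0+0+0+0+0+0+0+0+0+0+0+0 mod 2 = 0
  c[19] = d·G[:,19] = (10111110001000110111100010)·(00000000000000100000000000) mod 2 = 0+0+0+0+0+0+0+0+0+0+0+0+0+0+1+0+0+0+0+0+0+0+0+0+0+0 mod 2 = 1
  c[20] = d·G[:,20] = (10111110001000110111100010)·(00000000000000010000000000) mod 2 = 0+0+0+0+0+0+0+0+0+0+0+0+0+0+0+1+0+0+0+0+0+0+0+0+0+0 mod 2 = 1
  c[21] = d·G[:,21] = (10111110001000110111100010)·(00000000000000001000000000) mod 2 = 0+0+0+0+0+0+0+0+0+0+0+0+0+0+0+0+0+0+0+0+0+0+0+0+0+0 mod 2 = 0
  c[22] = d·G[:,22] = (10111110001000110111100010)·(00000000000000000100000000) mod 2 = 0+0+0+0+0+0+0+0+0+0+0+0+0+0+0+0+0+1+0+0+0+0+0+0+0+0 mod 2 = 1
  c[23] = d·G[:,23] = (10111110001000110111100010)·(00000000000000000010000000) mod 2 = 0+0+0+0+0+0+0+0+0+0+0+0+0+0+0+0+0+0+1+0+0+0+0+0+0+0 mod 2 = 1
  c[24] = d·G[:,24] = (10111110001000110111100010)·(00000000000000000001000000) mod 2 = 0+0+0+0+0+0+0+0+0+0+0+0+0+0+0+0+0+0+0+1+0+0+0+0+0+0 mod 2 = 1
  c[25] = d·G[:,25] = (10111110001000110111100010)·(00000000000000000000100000) mod 2 = 0+0+0+0+0+0+0+0+0+0+0+0+0+0+0+0+0+0+0+0+1+0+0+0+0+0 mod 2 = 1
  c[26] = d·G[:,26] = (10111110001000110111100010)·(00000000000000000000010000) mod 2 = 0+0+0+0+0+0+0+0+0+0+0+0+0+0+0+0+0+0+0+0+0+0+0+0+0+0 mod 2 = 0
  c[27] = d·G[:,27] = (10111110001000110111100010)·(00000000000000000000001000) mod 2 = 0+0+0+0+0+0+0+0+0+0+0+0+0+0+0+0+0+0+0+0+0+0+0+0+0+0 mod 2 = 0
  c[28] = d·G[:,28] = (10111110001000110111100010)·(00000000000000000000000100) mod 2 = 0+0+0+0+0+0+0+0+0+0+0+0+0+0+0+0+0+0+0+0+0+0+0+0+0+0 mod 2 = 0
  c[29] = d·G[:,29] = (10111110001000110111100010)·(00000000000000000000000010) mod 2 = 0+0+0+0+0+0+0+0+0+0+0+0+0+0+0+0+0+0+0+0+0+0+0+0+1+0 mod 2 = 1
  c[30] = d·G[:,30] = (10111110001000110111100010)·(00000000000000000000000001) mod 2 = 0+0+0+0+0+0+0+0+0+0+0+0+0+0+0+0+0+0+0+0+0+0+0+0+0+0 mod 2 = 0
Codeword = 0111011011100011000110111100010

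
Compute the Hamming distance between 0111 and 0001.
XOR = 0110, count of 1s = 2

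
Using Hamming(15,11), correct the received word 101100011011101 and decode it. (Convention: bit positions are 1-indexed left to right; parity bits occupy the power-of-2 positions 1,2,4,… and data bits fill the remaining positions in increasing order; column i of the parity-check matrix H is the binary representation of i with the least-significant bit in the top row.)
Syndrome s = H · r^T (mod 2), r = 101100011011101:
  s[0] = (101010101010101)·(101100011011101) mod 2 = 1+0+1+0+0+0+0+0+1+0+1+0+1+0+1 mod 2 = 0
  s[1] = (011001100110011)·(101100011011101) mod 2 = 0+0+1+0+0+0+0+0+0+0+1+0+0+0+1 mod 2 = 1
  s[2] = (000111100001111)·(101100011011101) mod 2 = 0+0+0+1+0+0+0+0+0+0+0+1+1+0+1 mod 2 = 0
  s[3] = (000000011111111)·(101100011011101) mod 2 = 0+0+0+0+0+0+0+1+1+0+1+1+1+0+1 mod 2 = 0
Syndrome = 0100
Column 2 of H equals this syndrome → error at bit 2 (1-indexed).
Flip bit 2: 101100011011101 → 111100011011101
Extract data bits at positions {3,5,6,7,9,10,11,12,13,14,15}: 10001011101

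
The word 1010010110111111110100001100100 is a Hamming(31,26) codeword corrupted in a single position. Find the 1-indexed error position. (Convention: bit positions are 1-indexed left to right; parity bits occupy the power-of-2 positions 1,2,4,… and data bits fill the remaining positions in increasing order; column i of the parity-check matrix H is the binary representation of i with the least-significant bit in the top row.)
Syndrome s = H · r^T (mod 2), r = 1010010110111111110100001100100:
  s[0] = (1010101010101010101010101010101)·(1010010110111111110100001100100) mod 2 = 1+0+1+0+0+0+0+0+1+0+1+0+1+0+1+0+1+0+0+0+0+0+0+0+1+0+0+0+1+0+0 mod 2 = 1
  s[1] = (0110011001100110011001100110011)·(1010010110111111110100001100100) mod 2 = 0+0+1+0+0+1+0+0+0+0+1+0+0+1+1+0+0+1+0+0+0+0+0+0+0+1+0+0+0+0+0 mod 2 = 1
  s[2] = (0001111000011110000111100001111)·(1010010110111111110100001100100) mod 2 = 0+0+0+0+0+1+0+0+0+0+0+1+1+1+1+0+0+0+0+1+0+0+0+0+0+0+0+0+1+0+0 mod 2 = 1
  s[3] = (0000000111111110000000011111111)·(1010010110111111110100001100100) mod 2 = 0+0+0+0+0+0+0+1+1+0+1+1+1+1+1+0+0+0+0+0+0+0+0+0+1+1+0+0+1+0+0 mod 2 = 0
  s[4] = (0000000000000001111111111111111)·(1010010110111111110100001100100) mod 2 = 0+0+0+0+0+0+0+0+0+0+0+0+0+0+0+1+1+1+0+1+0+0+0+0+1+1+0+0+1+0+0 mod 2 = 1
Syndrome = 11101
Column i of H is the binary representation of i, so the syndrome is the binary index of the flipped bit.
Read s = 11101 with s[0] as LSB: 1·2^0 + 1·2^1 + 1·2^2 + 0·2^3 + 1·2^4 = 23.
Error is at bit position 23.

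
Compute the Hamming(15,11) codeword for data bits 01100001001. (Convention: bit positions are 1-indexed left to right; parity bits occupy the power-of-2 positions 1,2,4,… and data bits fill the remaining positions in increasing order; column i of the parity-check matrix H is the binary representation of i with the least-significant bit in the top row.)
Codeword c = d · G (mod 2), d = 01100001001:
  c[0] = d·G[:,0] = (01100001001)·(11011010101) mod 2 = 0+1+0+0+0+0+0+0+0+0+1 mod 2 = 0
  c[1] = d·G[:,1] = (01100001001)·(10110110011) mod 2 = 0+0+1+0+0+0+0+0+0+0+1 mod 2 = 0
  c[2] = d·G[:,2] = (01100001001)·(10000000000) mod 2 = 0+0+0+0+0+0+0+0+0+0+0 mod 2 = 0
  c[3] = d·G[:,3] = (01100001001)·(01110001111) mod 2 = 0+1+1+0+0+0+0+1+0+0+1 mod 2 = 0
  c[4] = d·G[:,4] = (01100001001)·(01000000000) mod 2 = 0+1+0+0+0+0+0+0+0+0+0 mod 2 = 1
  c[5] = d·G[:,5] = (01100001001)·(00100000000) mod 2 = 0+0+1+0+0+0+0+0+0+0+0 mod 2 = 1
  c[6] = d·G[:,6] = (01100001001)·(00010000000) mod 2 = 0+0+0+0+0+0+0+0+0+0+0 mod 2 = 0
  c[7] = d·G[:,7] = (01100001001)·(00001111111) mod 2 = 0+0+0+0+0+0+0+1+0+0+1 mod 2 = 0
  c[8] = d·G[:,8] = (01100001001)·(00001000000) mod 2 = 0+0+0+0+0+0+0+0+0+0+0 mod 2 = 0
  c[9] = d·G[:,9] = (01100001001)·(00000100000) mod 2 = 0+0+0+0+0+0+0+0+0+0+0 mod 2 = 0
  c[10] = d·G[:,10] = (01100001001)·(00000010000) mod 2 = 0+0+0+0+0+0+0+0+0+0+0 mod 2 = 0
  c[11] = d·G[:,11] = (01100001001)·(00000001000) mod 2 = 0+0+0+0+0+0+0+1+0+0+0 mod 2 = 1
  c[12] = d·G[:,12] = (01100001001)·(00000000100) mod 2 = 0+0+0+0+0+0+0+0+0+0+0 mod 2 = 0
  c[13] = d·G[:,13] = (01100001001)·(00000000010) mod 2 = 0+0+0+0+0+0+0+0+0+0+0 mod 2 = 0
  c[14] = d·G[:,14] = (01100001001)·(00000000001) mod 2 = 0+0+0+0+0+0+0+0+0+0+1 mod 2 = 1
Codeword = 000011000001001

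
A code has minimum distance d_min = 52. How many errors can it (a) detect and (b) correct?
(a) Detection requires d_min ≥ e+1, so e ≤ d_min − 1 = 51.
(b) Correction requires d_min ≥ 2t+1, so t ≤ ⌊(d_min − 1)/2⌋ = ⌊51/2⌋ = 25.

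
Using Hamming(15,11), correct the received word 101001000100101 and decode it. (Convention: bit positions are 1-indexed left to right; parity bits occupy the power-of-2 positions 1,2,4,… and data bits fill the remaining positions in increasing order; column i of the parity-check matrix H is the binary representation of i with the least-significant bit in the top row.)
Syndrome s = H · r^T (mod 2), r = 101001000100101:
  s[0] = (101010101010101)·(101001000100101) mod 2 = 1+0+1+0+0+0+0+0+0+0+0+0+1+0+1 mod 2 = 0
  s[1] = (011001100110011)·(101001000100101) mod 2 = 0+0+1+0+0+1+0+0+0+1+0+0+0+0+1 mod 2 = 0
  s[2] = (000111100001111)·(101001000100101) mod 2 = 0+0+0+0+0+1+0+0+0+0+0+0+1+0+1 mod 2 = 1
  s[3] = (000000011111111)·(101001000100101) mod 2 = 0+0+0+0+0+0+0+0+0+1+0+0+1+0+1 mod 2 = 1
Syndrome = 0011
Column 12 of H equals this syndrome → error at bit 12 (1-indexed).
Flip bit 12: 101001000100101 → 101001000101101
Extract data bits at positions {3,5,6,7,9,10,11,12,13,14,15}: 10100101101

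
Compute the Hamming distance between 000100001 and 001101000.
XOR = 001001001, count of 1s = 3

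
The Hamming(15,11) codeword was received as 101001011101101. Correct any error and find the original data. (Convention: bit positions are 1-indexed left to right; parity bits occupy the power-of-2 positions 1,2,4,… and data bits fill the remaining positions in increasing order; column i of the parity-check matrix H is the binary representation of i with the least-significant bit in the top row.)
Syndrome s = H · r^T (mod 2), r = 101001011101101:
  s[0] = (101010101010101)·(101001011101101) mod 2 = 1+0+1+0+0+0+0+0+1+0+0+0+1+0+1 mod 2 = 1
  s[1] = (011001100110011)·(101001011101101) mod 2 = 0+0+1+0+0+1+0+0+0+1+0+0+0+0+1 mod 2 = 0
  s[2] = (000111100001111)·(101001011101101) mod 2 = 0+0+0+0+0+1+0+0+0+0+0+1+1+0+1 mod 2 = 0
  s[3] = (000000011111111)·(101001011101101) mod 2 = 0+0+0+0+0+0+0+1+1+1+0+1+1+0+1 mod 2 = 0
Syndrome = 1000
Column 1 of H equals this syndrome → error at bit 1 (1-indexed).
Flip bit 1: 101001011101101 → 001001011101101
Extract data bits at positions {3,5,6,7,9,10,11,12,13,14,15}: 10101101101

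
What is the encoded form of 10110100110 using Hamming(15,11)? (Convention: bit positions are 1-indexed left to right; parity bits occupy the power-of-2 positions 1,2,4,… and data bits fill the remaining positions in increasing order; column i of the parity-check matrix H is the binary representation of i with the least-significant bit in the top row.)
Codeword c = d · G (mod 2), d = 10110100110:
  c[0] = d·G[:,0] = (10110100110)·(11011010101) mod 2 = 1+0+0+1+0+0+0+0+1+0+0 mod 2 = 1
  c[1] = d·G[:,1] = (10110100110)·(10110110011) mod 2 = 1+0+1+1+0+1+0+0+0+1+0 mod 2 = 1
  c[2] = d·G[:,2] = (10110100110)·(10000000000) mod 2 = 1+0+0+0+0+0+0+0+0+0+0 mod 2 = 1
  c[3] = d·G[:,3] = (10110100110)·(01110001111) mod 2 = 0+0+1+1+0+0+0+0+1+1+0 mod 2 = 0
  c[4] = d·G[:,4] = (10110100110)·(01000000000) mod 2 = 0+0+0+0+0+0+0+0+0+0+0 mod 2 = 0
  c[5] = d·G[:,5] = (10110100110)·(00100000000) mod 2 = 0+0+1+0+0+0+0+0+0+0+0 mod 2 = 1
  c[6] = d·G[:,6] = (10110100110)·(00010000000) mod 2 = 0+0+0+1+0+0+0+0+0+0+0 mod 2 = 1
  c[7] = d·G[:,7] = (10110100110)·(00001111111) mod 2 = 0+0+0+0+0+1+0+0+1+1+0 mod 2 = 1
  c[8] = d·G[:,8] = (10110100110)·(00001000000) mod 2 = 0+0+0+0+0+0+0+0+0+0+0 mod 2 = 0
  c[9] = d·G[:,9] = (10110100110)·(00000100000) mod 2 = 0+0+0+0+0+1+0+0+0+0+0 mod 2 = 1
  c[10] = d·G[:,10] = (10110100110)·(00000010000) mod 2 = 0+0+0+0+0+0+0+0+0+0+0 mod 2 = 0
  c[11] = d·G[:,11] = (10110100110)·(00000001000) mod 2 = 0+0+0+0+0+0+0+0+0+0+0 mod 2 = 0
  c[12] = d·G[:,12] = (10110100110)·(00000000100) mod 2 = 0+0+0+0+0+0+0+0+1+0+0 mod 2 = 1
  c[13] = d·G[:,13] = (10110100110)·(00000000010) mod 2 = 0+0+0+0+0+0+0+0+0+1+0 mod 2 = 1
  c[14] = d·G[:,14] = (10110100110)·(00000000001) mod 2 = 0+0+0+0+0+0+0+0+0+0+0 mod 2 = 0
Codeword = 111001110100110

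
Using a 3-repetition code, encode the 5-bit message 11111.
Repeat each bit 3× and concatenate:
1→111  1→111  1→111  1→111  1→111
Codeword = 111111111111111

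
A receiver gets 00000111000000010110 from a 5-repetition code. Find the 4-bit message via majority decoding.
Split into 5-bit blocks and majority-vote each:
  block 1 = 00000: 0 ones, 5 zeros → 0
  block 2 = 11100: 3 ones, 2 zeros → 1
  block 3 = 00000: 0 ones, 5 zeros → 0
  block 4 = 10110: 3 ones, 2 zeros → 1
Decoded = 0101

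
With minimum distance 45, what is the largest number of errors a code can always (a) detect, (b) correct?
(a) Detection requires d_min ≥ e+1, so e ≤ d_min − 1 = 44.
(b) Correction requires d_min ≥ 2t+1, so t ≤ ⌊(d_min − 1)/2⌋ = ⌊44/2⌋ = 22.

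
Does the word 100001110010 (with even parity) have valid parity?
Sum of all bits: 1+0+0+0+0+1+1+1+0+0+1+0 = 5; 5 mod 2 = 1. Result is 1 → parity error detected.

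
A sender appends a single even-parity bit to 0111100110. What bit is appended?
Sum of data bits: 0+1+1+1+1+0+0+1+1+0 = 6.
6 mod 2 = 0, so parity bit = 0.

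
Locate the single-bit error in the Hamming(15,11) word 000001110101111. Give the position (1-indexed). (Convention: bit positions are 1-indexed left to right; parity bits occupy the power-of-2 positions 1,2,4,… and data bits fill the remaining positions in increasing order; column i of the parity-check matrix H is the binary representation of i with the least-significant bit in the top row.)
Syndrome s = H · r^T (mod 2), r = 000001110101111:
  s[0] = (101010101010101)·(000001110101111) mod 2 = 0+0+0+0+0+0+1+0+0+0+0+0+1+0+1 mod 2 = 1
  s[1] = (011001100110011)·(000001110101111) mod 2 = 0+0+0+0+0+1+1+0+0+1+0+0+0+1+1 mod 2 = 1
  s[2] = (000111100001111)·(000001110101111) mod 2 = 0+0+0+0+0+1+1+0+0+0+0+1+1+1+1 mod 2 = 0
  s[3] = (000000011111111)·(000001110101111) mod 2 = 0+0+0+0+0+0+0+1+0+1+0+1+1+1+1 mod 2 = 0
Syndrome = 1100
Column i of H is the binary representation of i, so the syndrome is the binary index of the flipped bit.
Read s = 1100 with s[0] as LSB: 1·2^0 + 1·2^1 + 0·2^2 + 0·2^3 = 3.
Error is at bit position 3.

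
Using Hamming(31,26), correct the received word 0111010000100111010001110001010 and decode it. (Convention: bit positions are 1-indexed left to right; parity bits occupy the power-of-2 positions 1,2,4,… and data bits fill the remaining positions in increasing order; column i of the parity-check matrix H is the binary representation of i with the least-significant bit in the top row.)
Syndrome s = H · r^T (mod 2), r = 0111010000100111010001110001010:
  s[0] = (1010101010101010101010101010101)·(0111010000100111010001110001010) mod 2 = 0+0+1+0+0+0+0+0+0+0+1+0+0+0+1+0+0+0+0+0+0+0+1+0+0+0+0+0+0+0+0 mod 2 = 0
  s[1] = (0110011001100110011001100110011)·(0111010000100111010001110001010) mod 2 = 0+1+1+0+0+1+0+0+0+0+1+0+0+1+1+0+0+1+0+0+0+1+1+0+0+0+0+0+0+1+0 mod 2 = 0
  s[2] = (0001111000011110000111100001111)·(0111010000100111010001110001010) mod 2 = 0+0+0+1+0+1+0+0+0+0+0+0+0+1+1+0+0+0+0+0+0+1+1+0+0+0+0+1+0+1+0 mod 2 = 0
  s[3] = (0000000111111110000000011111111)·(0111010000100111010001110001010) mod 2 = 0+0+0+0+0+0+0+0+0+0+1+0+0+1+1+0+0+0+0+0+0+0+0+1+0+0+0+1+0+1+0 mod 2 = 0
  s[4] = (0000000000000001111111111111111)·(0111010000100111010001110001010) mod 2 = 0+0+0+0+0+0+0+0+0+0+0+0+0+0+0+1+0+1+0+0+0+1+1+1+0+0+0+1+0+1+0 mod 2 = 1
Syndrome = 00001
Column 16 of H equals this syndrome → error at bit 16 (1-indexed).
Flip bit 16: 0111010000100111010001110001010 → 0111010000100110010001110001010
Extract data bits at positions {3,5,6,7,9,10,11,12,13,14,15,17,18,19,20,21,22,23,24,25,26,27,28,29,30,31}: 10100010011010001110001010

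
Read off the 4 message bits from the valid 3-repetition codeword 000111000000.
Split into 3-bit blocks: 000 111 000 000
Data = 0100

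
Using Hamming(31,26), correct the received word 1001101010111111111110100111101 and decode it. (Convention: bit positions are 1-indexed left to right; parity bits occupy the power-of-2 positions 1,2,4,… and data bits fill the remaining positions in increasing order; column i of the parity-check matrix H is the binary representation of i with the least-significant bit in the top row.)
Syndrome s = H · r^T (mod 2), r = 1001101010111111111110100111101:
  s[0] = (1010101010101010101010101010101)·(1001101010111111111110100111101) mod 2 = 1+0+0+0+1+0+1+0+1+0+1+0+1+0+1+0+1+0+1+0+1+0+1+0+0+0+1+0+1+0+1 mod 2 = 0
  s[1] = (0110011001100110011001100110011)·(1001101010111111111110100111101) mod 2 = 0+0+0+0+0+0+1+0+0+0+1+0+0+1+1+0+0+1+1+0+0+0+1+0+0+1+1+0+0+0+1 mod 2 = 0
  s[2] = (0001111000011110000111100001111)·(1001101010111111111110100111101) mod 2 = 0+0+0+1+1+0+1+0+0+0+0+1+1+1+1+0+0+0+0+1+1+0+1+0+0+0+0+1+1+0+1 mod 2 = 1
  s[3] = (0000000111111110000000011111111)·(1001101010111111111110100111101) mod 2 = 0+0+0+0+0+0+0+0+1+0+1+1+1+1+1+0+0+0+0+0+0+0+0+0+0+1+1+1+1+0+1 mod 2 = 1
  s[4] = (0000000000000001111111111111111)·(1001101010111111111110100111101) mod 2 = 0+0+0+0+0+0+0+0+0+0+0+0+0+0+0+1+1+1+1+1+1+0+1+0+0+1+1+1+1+0+1 mod 2 = 0
Syndrome = 00110
Column 12 of H equals this syndrome → error at bit 12 (1-indexed).
Flip bit 12: 1001101010111111111110100111101 → 1001101010101111111110100111101
Extract data bits at positions {3,5,6,7,9,10,11,12,13,14,15,17,18,19,20,21,22,23,24,25,26,27,28,29,30,31}: 01011010111111110100111101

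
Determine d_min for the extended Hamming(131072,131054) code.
d_min = 4 (adding an overall parity bit to Hamming(131071,131054) raises d_min from 3 to 4).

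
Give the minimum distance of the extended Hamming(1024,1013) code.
d_min = 4 (adding an overall parity bit to Hamming(1023,1013) raises d_min from 3 to 4).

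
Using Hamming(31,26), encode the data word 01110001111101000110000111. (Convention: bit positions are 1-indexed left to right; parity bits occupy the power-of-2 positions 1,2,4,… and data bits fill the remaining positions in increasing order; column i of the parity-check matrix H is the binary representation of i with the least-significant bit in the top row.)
Codeword c = d · G (mod 2), d = 01110001111101000110000111:
  c[0] = d·G[:,0] = (01110001111101000110000111)·(11011010101101010101010101) mod 2 = 0+1+0+1+0+0+0+0+1+0+1+1+0+1+0+0+0+1+0+0+0+0+0+1+0+1 mod 2 = 1
  c[1] = d·G[:,1] = (01110001111101000110000111)·(10110110011011001100110011) mod 2 = 0+0+1+1+0+0+0+0+0+1+1+0+0+1+0+0+0+1+0+0+0+0+0+0+1+1 mod 2 = 0
  c[2] = d·G[:,2] = (01110001111101000110000111)·(10000000000000000000000000) mod 2 = 0+0+0+0+0+0+0+0+0+0+0+0+0+0+0+0+0+0+0+0+0+0+0+0+0+0 mod 2 = 0
  c[3] = d·G[:,3] = (01110001111101000110000111)·(01110001111000111100001111) mod 2 = 0+1+1+1+0+0+0+1+1+1+1+0+0+0+0+0+0+1+0+0+0+0+0+1+1+1 mod 2 = 1
  c[4] = d·G[:,4] = (01110001111101000110000111)·(01000000000000000000000000) mod 2 = 0+1+0+0+0+0+0+0+0+0+0+0+0+0+0+0+0+0+0+0+0+0+0+0+0+0 mod 2 = 1
  c[5] = d·G[:,5] = (01110001111101000110000111)·(00100000000000000000000000) mod 2 = 0+0+1+0+0+0+0+0+0+0+0+0+0+0+0+0+0+0+0+0+0+0+0+0+0+0 mod 2 = 1
  c[6] = d·G[:,6] = (01110001111101000110000111)·(00010000000000000000000000) mod 2 = 0+0+0+1+0+0+0+0+0+0+0+0+0+0+0+0+0+0+0+0+0+0+0+0+0+0 mod 2 = 1
  c[7] = d·G[:,7] = (01110001111101000110000111)·(00001111111000000011111111) mod 2 = 0+0+0+0+0+0+0+1+1+1+1+0+0+0+0+0+0+0+1+0+0+0+0+1+1+1 mod 2 = 0
  c[8] = d·G[:,8] = (01110001111101000110000111)·(00001000000000000000000000) mod 2 = 0+0+0+0+0+0+0+0+0+0+0+0+0+0+0+0+0+0+0+0+0+0+0+0+0+0 mod 2 = 0
  c[9] = d·G[:,9] = (01110001111101000110000111)·(00000100000000000000000000) mod 2 = 0+0+0+0+0+0+0+0+0+0+0+0+0+0+0+0+0+0+0+0+0+0+0+0+0+0 mod 2 = 0
  c[10] = d·G[:,10] = (01110001111101000110000111)·(00000010000000000000000000) mod 2 = 0+0+0+0+0+0+0+0+0+0+0+0+0+0+0+0+0+0+0+0+0+0+0+0+0+0 mod 2 = 0
  c[11] = d·G[:,11] = (01110001111101000110000111)·(00000001000000000000000000) mod 2 = 0+0+0+0+0+0+0+1+0+0+0+0+0+0+0+0+0+0+0+0+0+0+0+0+0+0 mod 2 = 1
  c[12] = d·G[:,12] = (01110001111101000110000111)·(00000000100000000000000000) mod 2 = 0+0+0+0+0+0+0+0+1+0+0+0+0+0+0+0+0+0+0+0+0+0+0+0+0+0 mod 2 = 1
  c[13] = d·G[:,13] = (01110001111101000110000111)·(00000000010000000000000000) mod 2 = 0+0+0+0+0+0+0+0+0+1+0+0+0+0+0+0+0+0+0+0+0+0+0+0+0+0 mod 2 = 1
  c[14] = d·G[:,14] = (01110001111101000110000111)·(00000000001000000000000000) mod 2 = 0+0+0+0+0+0+0+0+0+0+1+0+0+0+0+0+0+0+0+0+0+0+0+0+0+0 mod 2 = 1
  c[15] = d·G[:,15] = (01110001111101000110000111)·(00000000000111111111111111) mod 2 = 0+0+0+0+0+0+0+0+0+0+0+1+0+1+0+0+0+1+1+0+0+0+0+1+1+1 mod 2 = 1
  c[16] = d·G[:,16] = (01110001111101000110000111)·(00000000000100000000000000) mod 2 = 0+0+0+0+0+0+0+0+0+0+0+1+0+0+0+0+0+0+0+0+0+0+0+0+0+0 mod 2 = 1
  c[17] = d·G[:,17] = (01110001111101000110000111)·(00000000000010000000000000) mod 2 = 0+0+0+0+0+0+0+0+0+0+0+0+0+0+0+0+0+0+0+0+0+0+0+0+0+0 mod 2 = 0
  c[18] = d·G[:,18] = (01110001111101000110000111)·(00000000000001000000000000) mod 2 = 0+0+0+0+0+0+0+0+0+0+0+0+0+1+0+0+0+0+0+0+0+0+0+0+0+0 mod 2 = 1
  c[19] = d·G[:,19] = (01110001111101000110000111)·(00000000000000100000000000) mod 2 = 0+0+0+0+0+0+0+0+0+0+0+0+0+0+0+0+0+0+0+0+0+0+0+0+0+0 mod 2 = 0
  c[20] = d·G[:,20] = (01110001111101000110000111)·(00000000000000010000000000) mod 2 = 0+0+0+0+0+0+0+0+0+0+0+0+0+0+0+0+0+0+0+0+0+0+0+0+0+0 mod 2 = 0
  c[21] = d·G[:,21] = (01110001111101000110000111)·(00000000000000001000000000) mod 2 = 0+0+0+0+0+0+0+0+0+0+0+0+0+0+0+0+0+0+0+0+0+0+0+0+0+0 mod 2 = 0
  c[22] = d·G[:,22] = (01110001111101000110000111)·(00000000000000000100000000) mod 2 = 0+0+0+0+0+0+0+0+0+0+0+0+0+0+0+0+0+1+0+0+0+0+0+0+0+0 mod 2 = 1
  c[23] = d·G[:,23] = (01110001111101000110000111)·(00000000000000000010000000) mod 2 = 0+0+0+0+0+0+0+0+0+0+0+0+0+0+0+0+0+0+1+0+0+0+0+0+0+0 mod 2 = 1
  c[24] = d·G[:,24] = (01110001111101000110000111)·(00000000000000000001000000) mod 2 = 0+0+0+0+0+0+0+0+0+0+0+0+0+0+0+0+0+0+0+0+0+0+0+0+0+0 mod 2 = 0
  c[25] = d·G[:,25] = (01110001111101000110000111)·(00000000000000000000100000) mod 2 = 0+0+0+0+0+0+0+0+0+0+0+0+0+0+0+0+0+0+0+0+0+0+0+0+0+0 mod 2 = 0
  c[26] = d·G[:,26] = (01110001111101000110000111)·(00000000000000000000010000) mod 2 = 0+0+0+0+0+0+0+0+0+0+0+0+0+0+0+0+0+0+0+0+0+0+0+0+0+0 mod 2 = 0
  c[27] = d·G[:,27] = (01110001111101000110000111)·(00000000000000000000001000) mod 2 = 0+0+0+0+0+0+0+0+0+0+0+0+0+0+0+0+0+0+0+0+0+0+0+0+0+0 mod 2 = 0
  c[28] = d·G[:,28] = (01110001111101000110000111)·(00000000000000000000000100) mod 2 = 0+0+0+0+0+0+0+0+0+0+0+0+0+0+0+0+0+0+0+0+0+0+0+1+0+0 mod 2 = 1
  c[29] = d·G[:,29] = (01110001111101000110000111)·(00000000000000000000000010) mod 2 = 0+0+0+0+0+0+0+0+0+0+0+0+0+0+0+0+0+0+0+0+0+0+0+0+1+0 mod 2 = 1
  c[30] = d·G[:,30] = (01110001111101000110000111)·(00000000000000000000000001) mod 2 = 0+0+0+0+0+0+0+0+0+0+0+0+0+0+0+0+0+0+0+0+0+0+0+0+0+1 mod 2 = 1
Codeword = 1001111000011111101000110000111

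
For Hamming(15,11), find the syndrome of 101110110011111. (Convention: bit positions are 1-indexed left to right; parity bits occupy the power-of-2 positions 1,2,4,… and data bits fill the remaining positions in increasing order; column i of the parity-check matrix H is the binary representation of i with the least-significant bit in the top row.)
Syndrome s = H · r^T (mod 2), r = 101110110011111:
  s[0] = (101010101010101)·(101110110011111) mod 2 = 1+0+1+0+1+0+1+0+0+0+1+0+1+0+1 mod 2 = 1
  s[1] = (011001100110011)·(101110110011111) mod 2 = 0+0+1+0+0+0+1+0+0+0+1+0+0+1+1 mod 2 = 1
  s[2] = (000111100001111)·(101110110011111) mod 2 = 0+0+0+1+1+0+1+0+0+0+0+1+1+1+1 mod 2 = 1
  s[3] = (000000011111111)·(101110110011111) mod 2 = 0+0+0+0+0+0+0+1+0+0+1+1+1+1+1 mod 2 = 0
Syndrome = 1110
Non-zero syndrome: error at position 7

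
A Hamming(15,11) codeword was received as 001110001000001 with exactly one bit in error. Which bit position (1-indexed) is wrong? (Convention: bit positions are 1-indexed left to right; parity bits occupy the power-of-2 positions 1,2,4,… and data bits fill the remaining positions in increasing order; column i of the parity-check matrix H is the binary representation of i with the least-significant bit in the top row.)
Syndrome s = H · r^T (mod 2), r = 001110001000001:
  s[0] = (101010101010101)·(001110001000001) mod 2 = 0+0+1+0+1+0+0+0+1+0+0+0+0+0+1 mod 2 = 0
  s[1] = (011001100110011)·(001110001000001) mod 2 = 0+0+1+0+0+0+0+0+0+0+0+0+0+0+1 mod 2 = 0
  s[2] = (000111100001111)·(001110001000001) mod 2 = 0+0+0+1+1+0+0+0+0+0+0+0+0+0+1 mod 2 = 1
  s[3] = (000000011111111)·(001110001000001) mod 2 = 0+0+0+0+0+0+0+0+1+0+0+0+0+0+1 mod 2 = 0
Syndrome = 0010
Column i of H is the binary representation of i, so the syndrome is the binary index of the flipped bit.
Read s = 0010 with s[0] as LSB: 0·2^0 + 0·2^1 + 1·2^2 + 0·2^3 = 4.
Error is at bit position 4.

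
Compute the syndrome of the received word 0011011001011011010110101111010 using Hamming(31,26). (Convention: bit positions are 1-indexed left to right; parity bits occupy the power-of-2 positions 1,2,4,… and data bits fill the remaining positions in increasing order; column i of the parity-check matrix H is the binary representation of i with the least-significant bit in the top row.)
Syndrome s = H · r^T (mod 2), r = 0011011001011011010110101111010:
  s[0] = (1010101010101010101010101010101)·(0011011001011011010110101111010) mod 2 = 0+0+1+0+0+0+1+0+0+0+0+0+1+0+1+0+0+0+0+0+1+0+1+0+1+0+1+0+0+0+0 mod 2 = 0
  s[1] = (0110011001100110011001100110011)·(0011011001011011010110101111010) mod 2 = 0+0+1+0+0+1+1+0+0+1+0+0+0+0+1+0+0+1+0+0+0+0+1+0+0+1+1+0+0+1+0 mod 2 = 0
  s[2] = (0001111000011110000111100001111)·(0011011001011011010110101111010) mod 2 = 0+0+0+1+0+1+1+0+0+0+0+1+1+0+1+0+0+0+0+1+1+0+1+0+0+0+0+1+0+1+0 mod 2 = 1
  s[3] = (0000000111111110000000011111111)·(0011011001011011010110101111010) mod 2 = 0+0+0+0+0+0+0+0+0+1+0+1+1+0+1+0+0+0+0+0+0+0+0+0+1+1+1+1+0+1+0 mod 2 = 1
  s[4] = (0000000000000001111111111111111)·(0011011001011011010110101111010) mod 2 = 0+0+0+0+0+0+0+0+0+0+0+0+0+0+0+1+0+1+0+1+1+0+1+0+1+1+1+1+0+1+0 mod 2 = 0
Syndrome = 00110
Non-zero syndrome: error at position 12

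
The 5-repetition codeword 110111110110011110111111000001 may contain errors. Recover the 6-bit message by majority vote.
Split into 5-bit blocks and majority-vote each:
  block 1 = 11011: 4 ones, 1 zeros → 1
  block 2 = 11101: 4 ones, 1 zeros → 1
  block 3 = 10011: 3 ones, 2 zeros → 1
  block 4 = 11011: 4 ones, 1 zeros → 1
  block 5 = 11110: 4 ones, 1 zeros → 1
  block 6 = 00001: 1 ones, 4 zeros → 0
Decoded = 111110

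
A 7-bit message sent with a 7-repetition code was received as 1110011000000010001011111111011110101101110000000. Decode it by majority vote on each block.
Split into 7-bit blocks and majority-vote each:
  block 1 = 1110011: 5 ones, 2 zeros → 1
  block 2 = 0000000: 0 ones, 7 zeros → 0
  block 3 = 1000101: 3 ones, 4 zeros → 0
  block 4 = 1111111: 7 ones, 0 zeros → 1
  block 5 = 0111101: 5 ones, 2 zeros → 1
  block 6 = 0110111: 5 ones, 2 zeros → 1
  block 7 = 0000000: 0 ones, 7 zeros → 0
Decoded = 1001110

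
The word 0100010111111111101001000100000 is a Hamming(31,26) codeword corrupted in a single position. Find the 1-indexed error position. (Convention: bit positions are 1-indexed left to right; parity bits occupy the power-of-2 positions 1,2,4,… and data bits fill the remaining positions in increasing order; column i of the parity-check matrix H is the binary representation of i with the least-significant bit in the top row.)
Syndrome s = H · r^T (mod 2), r = 0100010111111111101001000100000:
  s[0] = (1010101010101010101010101010101)·(0100010111111111101001000100000) mod 2 = 0+0+0+0+0+0+0+0+1+0+1+0+1+0+1+0+1+0+1+0+0+0+0+0+0+0+0+0+0+0+0 mod 2 = 0
  s[1] = (0110011001100110011001100110011)·(0100010111111111101001000100000) mod 2 = 0+1+0+0+0+1+0+0+0+1+1+0+0+1+1+0+0+0+1+0+0+1+0+0+0+1+0+0+0+0+0 mod 2 = 1
  s[2] = (0001111000011110000111100001111)·(0100010111111111101001000100000) mod 2 = 0+0+0+0+0+1+0+0+0+0+0+1+1+1+1+0+0+0+0+0+0+1+0+0+0+0+0+0+0+0+0 mod 2 = 0
  s[3] = (0000000111111110000000011111111)·(0100010111111111101001000100000) mod 2 = 0+0+0+0+0+0+0+1+1+1+1+1+1+1+1+0+0+0+0+0+0+0+0+0+0+1+0+0+0+0+0 mod 2 = 1
  s[4] = (0000000000000001111111111111111)·(0100010111111111101001000100000) mod 2 = 0+0+0+0+0+0+0+0+0+0+0+0+0+0+0+1+1+0+1+0+0+1+0+0+0+1+0+0+0+0+0 mod 2 = 1
Syndrome = 01011
Column i of H is the binary representation of i, so the syndrome is the binary index of the flipped bit.
Read s = 01011 with s[0] as LSB: 0·2^0 + 1·2^1 + 0·2^2 + 1·2^3 + 1·2^4 = 26.
Error is at bit position 26.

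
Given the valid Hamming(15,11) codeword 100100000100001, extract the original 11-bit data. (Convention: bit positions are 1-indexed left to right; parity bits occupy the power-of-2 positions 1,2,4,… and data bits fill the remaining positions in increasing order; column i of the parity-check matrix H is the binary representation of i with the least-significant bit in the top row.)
Parity bits occupy power-of-2 positions; data bits are at positions {3,5,6,7,9,10,11,12,13,14,15} (1-indexed).
Extract: c[3]=0 c[5]=0 c[6]=0 c[7]=0 c[9]=0 c[10]=1 c[11]=0 c[12]=0 c[13]=0 c[14]=0 c[15]=1
Data = 00000100001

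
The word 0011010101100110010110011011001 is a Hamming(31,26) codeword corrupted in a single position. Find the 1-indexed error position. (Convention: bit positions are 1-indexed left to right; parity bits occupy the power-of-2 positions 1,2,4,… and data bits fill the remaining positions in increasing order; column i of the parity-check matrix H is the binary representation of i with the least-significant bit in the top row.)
Syndrome s = H · r^T (mod 2), r = 0011010101100110010110011011001:
  s[0] = (1010101010101010101010101010101)·(0011010101100110010110011011001) mod 2 = 0+0+1+0+0+0+0+0+0+0+1+0+0+0+1+0+0+0+0+0+1+0+0+0+1+0+1+0+0+0+1 mod 2 = 1
  s[1] = (0110011001100110011001100110011)·(0011010101100110010110011011001) mod 2 = 0+0+1+0+0+1+0+0+0+1+1+0+0+1+1+0+0+1+0+0+0+0+0+0+0+0+1+0+0+0+1 mod 2 = 1
  s[2] = (0001111000011110000111100001111)·(0011010101100110010110011011001) mod 2 = 0+0+0+1+0+1+0+0+0+0+0+0+0+1+1+0+0+0+0+1+1+0+0+0+0+0+0+1+0+0+1 mod 2 = 0
  s[3] = (0000000111111110000000011111111)·(0011010101100110010110011011001) mod 2 = 0+0+0+0+0+0+0+1+0+1+1+0+0+1+1+0+0+0+0+0+0+0+0+1+1+0+1+1+0+0+1 mod 2 = 0
  s[4] = (0000000000000001111111111111111)·(0011010101100110010110011011001) mod 2 = 0+0+0+0+0+0+0+0+0+0+0+0+0+0+0+0+0+1+0+1+1+0+0+1+1+0+1+1+0+0+1 mod 2 = 0
Syndrome = 11000
Column i of H is the binary representation of i, so the syndrome is the binary index of the flipped bit.
Read s = 11000 with s[0] as LSB: 1·2^0 + 1·2^1 + 0·2^2 + 0·2^3 + 0·2^4 = 3.
Error is at bit position 3.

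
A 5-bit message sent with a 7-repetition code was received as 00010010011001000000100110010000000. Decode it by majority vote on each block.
Split into 7-bit blocks and majority-vote each:
  block 1 = 0001001: 2 ones, 5 zeros → 0
  block 2 = 0011001: 3 ones, 4 zeros → 0
  block 3 = 0000001: 1 ones, 6 zeros → 0
  block 4 = 0011001: 3 ones, 4 zeros → 0
  block 5 = 0000000: 0 ones, 7 zeros → 0
Decoded = 00000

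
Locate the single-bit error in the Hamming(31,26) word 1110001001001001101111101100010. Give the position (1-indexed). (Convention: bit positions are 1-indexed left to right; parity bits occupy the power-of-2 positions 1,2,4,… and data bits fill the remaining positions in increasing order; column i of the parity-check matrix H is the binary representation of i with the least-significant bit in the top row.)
Syndrome s = H · r^T (mod 2), r = 1110001001001001101111101100010:
  s[0] = (1010101010101010101010101010101)·(1110001001001001101111101100010) mod 2 = 1+0+1+0+0+0+1+0+0+0+0+0+1+0+0+0+1+0+1+0+1+0+1+0+1+0+0+0+0+0+0 mod 2 = 1
  s[1] = (0110011001100110011001100110011)·(1110001001001001101111101100010) mod 2 = 0+1+1+0+0+0+1+0+0+1+0+0+0+0+0+0+0+0+1+0+0+1+1+0+0+1+0+0+0+1+0 mod 2 = 1
  s[2] = (0001111000011110000111100001111)·(1110001001001001101111101100010) mod 2 = 0+0+0+0+0+0+1+0+0+0+0+0+1+0+0+0+0+0+0+1+1+1+1+0+0+0+0+0+0+1+0 mod 2 = 1
  s[3] = (0000000111111110000000011111111)·(1110001001001001101111101100010) mod 2 = 0+0+0+0+0+0+0+0+0+1+0+0+1+0+0+0+0+0+0+0+0+0+0+0+1+1+0+0+0+1+0 mod 2 = 1
  s[4] = (0000000000000001111111111111111)·(1110001001001001101111101100010) mod 2 = 0+0+0+0+0+0+0+0+0+0+0+0+0+0+0+1+1+0+1+1+1+1+1+0+1+1+0+0+0+1+0 mod 2 = 0
Syndrome = 11110
Column i of H is the binary representation of i, so the syndrome is the binary index of the flipped bit.
Read s = 11110 with s[0] as LSB: 1·2^0 + 1·2^1 + 1·2^2 + 1·2^3 + 0·2^4 = 15.
Error is at bit position 15.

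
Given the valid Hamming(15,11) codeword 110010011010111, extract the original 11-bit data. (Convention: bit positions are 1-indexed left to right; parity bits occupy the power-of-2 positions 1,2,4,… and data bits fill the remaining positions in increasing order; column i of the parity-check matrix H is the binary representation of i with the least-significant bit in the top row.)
Parity bits occupy power-of-2 positions; data bits are at positions {3,5,6,7,9,10,11,12,13,14,15} (1-indexed).
Extract: c[3]=0 c[5]=1 c[6]=0 c[7]=0 c[9]=1 c[10]=0 c[11]=1 c[12]=0 c[13]=1 c[14]=1 c[15]=1
Data = 01001010111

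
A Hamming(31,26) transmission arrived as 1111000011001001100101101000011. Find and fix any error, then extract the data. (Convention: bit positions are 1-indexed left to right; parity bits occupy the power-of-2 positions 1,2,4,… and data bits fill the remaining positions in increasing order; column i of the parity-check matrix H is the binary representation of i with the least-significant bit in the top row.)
Syndrome s = H · r^T (mod 2), r = 1111000011001001100101101000011:
  s[0] = (1010101010101010101010101010101)·(1111000011001001100101101000011) mod 2 = 1+0+1+0+0+0+0+0+1+0+0+0+1+0+0+0+1+0+0+0+0+0+1+0+1+0+0+0+0+0+1 mod 2 = 0
  s[1] = (0110011001100110011001100110011)·(1111000011001001100101101000011) mod 2 = 0+1+1+0+0+0+0+0+0+1+0+0+0+0+0+0+0+0+0+0+0+1+1+0+0+0+0+0+0+1+1 mod 2 = 1
  s[2] = (0001111000011110000111100001111)·(1111000011001001100101101000011) mod 2 = 0+0+0+1+0+0+0+0+0+0+0+0+1+0+0+0+0+0+0+1+0+1+1+0+0+0+0+0+0+1+1 mod 2 = 1
  s[3] = (0000000111111110000000011111111)·(1111000011001001100101101000011) mod 2 = 0+0+0+0+0+0+0+0+1+1+0+0+1+0+0+0+0+0+0+0+0+0+0+0+1+0+0+0+0+1+1 mod 2 = 0
  s[4] = (0000000000000001111111111111111)·(1111000011001001100101101000011) mod 2 = 0+0+0+0+0+0+0+0+0+0+0+0+0+0+0+1+1+0+0+1+0+1+1+0+1+0+0+0+0+1+1 mod 2 = 0
Syndrome = 01100
Column 6 of H equals this syndrome → error at bit 6 (1-indexed).
Flip bit 6: 1111000011001001100101101000011 → 1111010011001001100101101000011
Extract data bits at positions {3,5,6,7,9,10,11,12,13,14,15,17,18,19,20,21,22,23,24,25,26,27,28,29,30,31}: 10101100100100101101000011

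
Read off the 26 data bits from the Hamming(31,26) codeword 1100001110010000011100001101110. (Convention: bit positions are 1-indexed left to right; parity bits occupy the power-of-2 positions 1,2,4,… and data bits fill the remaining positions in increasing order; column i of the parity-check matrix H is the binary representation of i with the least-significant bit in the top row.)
Parity bits occupy power-of-2 positions; data bits are at positions {3,5,6,7,9,10,11,12,13,14,15,17,18,19,20,21,22,23,24,25,26,27,28,29,30,31} (1-indexed).
Extract: c[3]=0 c[5]=0 c[6]=0 c[7]=1 c[9]=1 c[10]=0 c[11]=0 c[12]=1 c[13]=0 c[14]=0 c[15]=0 c[17]=0 c[18]=1 c[19]=1 c[20]=1 c[21]=0 c[22]=0 c[23]=0 c[24]=0 c[25]=1 c[26]=1 c[27]=0 c[28]=1 c[29]=1 c[30]=1 c[31]=0
Data = 00011001000011100001101110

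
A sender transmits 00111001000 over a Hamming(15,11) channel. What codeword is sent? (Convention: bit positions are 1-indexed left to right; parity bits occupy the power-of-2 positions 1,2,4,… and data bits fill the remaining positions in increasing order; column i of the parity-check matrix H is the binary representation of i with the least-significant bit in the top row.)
Codeword c = d · G (mod 2), d = 00111001000:
  c[0] = d·G[:,0] = (00111001000)·(11011010101) mod 2 = 0+0+0+1+1+0+0+0+0+0+0 mod 2 = 0
  c[1] = d·G[:,1] = (00111001000)·(10110110011) mod 2 = 0+0+1+1+0+0+0+0+0+0+0 mod 2 = 0
  c[2] = d·G[:,2] = (00111001000)·(10000000000) mod 2 = 0+0+0+0+0+0+0+0+0+0+0 mod 2 = 0
  c[3] = d·G[:,3] = (00111001000)·(01110001111) mod 2 = 0+0+1+1+0+0+0+1+0+0+0 mod 2 = 1
  c[4] = d·G[:,4] = (00111001000)·(01000000000) mod 2 = 0+0+0+0+0+0+0+0+0+0+0 mod 2 = 0
  c[5] = d·G[:,5] = (00111001000)·(00100000000) mod 2 = 0+0+1+0+0+0+0+0+0+0+0 mod 2 = 1
  c[6] = d·G[:,6] = (00111001000)·(00010000000) mod 2 = 0+0+0+1+0+0+0+0+0+0+0 mod 2 = 1
  c[7] = d·G[:,7] = (00111001000)·(00001111111) mod 2 = 0+0+0+0+1+0+0+1+0+0+0 mod 2 = 0
  c[8] = d·G[:,8] = (00111001000)·(00001000000) mod 2 = 0+0+0+0+1+0+0+0+0+0+0 mod 2 = 1
  c[9] = d·G[:,9] = (00111001000)·(00000100000) mod 2 = 0+0+0+0+0+0+0+0+0+0+0 mod 2 = 0
  c[10] = d·G[:,10] = (00111001000)·(00000010000) mod 2 = 0+0+0+0+0+0+0+0+0+0+0 mod 2 = 0
  c[11] = d·G[:,11] = (00111001000)·(00000001000) mod 2 = 0+0+0+0+0+0+0+1+0+0+0 mod 2 = 1
  c[12] = d·G[:,12] = (00111001000)·(00000000100) mod 2 = 0+0+0+0+0+0+0+0+0+0+0 mod 2 = 0
  c[13] = d·G[:,13] = (00111001000)·(00000000010) mod 2 = 0+0+0+0+0+0+0+0+0+0+0 mod 2 = 0
  c[14] = d·G[:,14] = (00111001000)·(00000000001) mod 2 = 0+0+0+0+0+0+0+0+0+0+0 mod 2 = 0
Codeword = 000101101001000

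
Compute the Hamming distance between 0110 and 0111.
XOR = 0001, count of 1s = 1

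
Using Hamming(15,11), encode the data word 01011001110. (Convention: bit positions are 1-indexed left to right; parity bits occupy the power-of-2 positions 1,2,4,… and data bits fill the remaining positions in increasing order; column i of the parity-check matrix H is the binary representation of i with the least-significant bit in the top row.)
Codeword c = d · G (mod 2), d = 01011001110:
  c[0] = d·G[:,0] = (01011001110)·(11011010101) mod 2 = 0+1+0+1+1+0+0+0+1+0+0 mod 2 = 0
  c[1] = d·G[:,1] = (01011001110)·(10110110011) mod 2 = 0+0+0+1+0+0+0+0+0+1+0 mod 2 = 0
  c[2] = d·G[:,2] = (01011001110)·(10000000000) mod 2 = 0+0+0+0+0+0+0+0+0+0+0 mod 2 = 0
  c[3] = d·G[:,3] = (01011001110)·(01110001111) mod 2 = 0+1+0+1+0+0+0+1+1+1+0 mod 2 = 1
  c[4] = d·G[:,4] = (01011001110)·(01000000000) mod 2 = 0+1+0+0+0+0+0+0+0+0+0 mod 2 = 1
  c[5] = d·G[:,5] = (01011001110)·(00100000000) mod 2 = 0+0+0+0+0+0+0+0+0+0+0 mod 2 = 0
  c[6] = d·G[:,6] = (01011001110)·(00010000000) mod 2 = 0+0+0+1+0+0+0+0+0+0+0 mod 2 = 1
  c[7] = d·G[:,7] = (01011001110)·(00001111111) mod 2 = 0+0+0+0+1+0+0+1+1+1+0 mod 2 = 0
  c[8] = d·G[:,8] = (01011001110)·(00001000000) mod 2 = 0+0+0+0+1+0+0+0+0+0+0 mod 2 = 1
  c[9] = d·G[:,9] = (01011001110)·(00000100000) mod 2 = 0+0+0+0+0+0+0+0+0+0+0 mod 2 = 0
  c[10] = d·G[:,10] = (01011001110)·(00000010000) mod 2 = 0+0+0+0+0+0+0+0+0+0+0 mod 2 = 0
  c[11] = d·G[:,11] = (01011001110)·(00000001000) mod 2 = 0+0+0+0+0+0+0+1+0+0+0 mod 2 = 1
  c[12] = d·G[:,12] = (01011001110)·(00000000100) mod 2 = 0+0+0+0+0+0+0+0+1+0+0 mod 2 = 1
  c[13] = d·G[:,13] = (01011001110)·(00000000010) mod 2 = 0+0+0+0+0+0+0+0+0+1+0 mod 2 = 1
  c[14] = d·G[:,14] = (01011001110)·(00000000001) mod 2 = 0+0+0+0+0+0+0+0+0+0+0 mod 2 = 0
Codeword = 000110101001110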